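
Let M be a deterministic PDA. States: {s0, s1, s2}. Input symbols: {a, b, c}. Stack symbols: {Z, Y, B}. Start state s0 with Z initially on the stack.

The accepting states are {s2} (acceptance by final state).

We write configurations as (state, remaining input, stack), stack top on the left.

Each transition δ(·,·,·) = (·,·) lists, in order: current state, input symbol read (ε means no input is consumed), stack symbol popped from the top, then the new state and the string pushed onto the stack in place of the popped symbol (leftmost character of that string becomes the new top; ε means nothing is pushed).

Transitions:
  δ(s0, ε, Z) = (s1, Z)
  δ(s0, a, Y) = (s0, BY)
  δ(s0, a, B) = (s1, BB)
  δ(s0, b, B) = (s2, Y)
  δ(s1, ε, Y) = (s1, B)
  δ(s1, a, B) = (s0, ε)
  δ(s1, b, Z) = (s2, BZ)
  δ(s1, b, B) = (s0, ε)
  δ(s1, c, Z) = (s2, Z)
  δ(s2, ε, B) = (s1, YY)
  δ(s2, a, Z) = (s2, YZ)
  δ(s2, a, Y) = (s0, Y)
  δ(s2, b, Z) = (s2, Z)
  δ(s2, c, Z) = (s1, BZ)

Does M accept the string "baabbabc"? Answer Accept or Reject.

Reject

(s0, baabbabc, Z) ⊢ (s1, baabbabc, Z) ⊢ (s2, aabbabc, BZ) ⊢ (s1, aabbabc, YYZ) ⊢ (s1, aabbabc, BYZ) ⊢ (s0, abbabc, YZ) ⊢ (s0, bbabc, BYZ) ⊢ (s2, babc, YYZ)
No transition applies at (s2, babc, YYZ); input not fully consumed.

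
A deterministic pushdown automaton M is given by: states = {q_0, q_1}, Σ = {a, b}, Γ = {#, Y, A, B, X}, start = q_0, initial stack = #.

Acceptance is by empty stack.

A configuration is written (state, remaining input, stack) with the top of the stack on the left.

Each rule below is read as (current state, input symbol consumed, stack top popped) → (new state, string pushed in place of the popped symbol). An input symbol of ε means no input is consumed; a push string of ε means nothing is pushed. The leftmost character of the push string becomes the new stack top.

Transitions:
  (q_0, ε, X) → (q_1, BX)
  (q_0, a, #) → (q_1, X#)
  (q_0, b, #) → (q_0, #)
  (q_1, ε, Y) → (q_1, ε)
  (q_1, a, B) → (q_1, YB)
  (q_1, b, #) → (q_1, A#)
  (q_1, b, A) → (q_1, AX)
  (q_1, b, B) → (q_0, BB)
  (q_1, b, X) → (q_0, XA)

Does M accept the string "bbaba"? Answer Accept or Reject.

(q_0, bbaba, #) ⊢ (q_0, baba, #) ⊢ (q_0, aba, #) ⊢ (q_1, ba, X#) ⊢ (q_0, a, XA#) ⊢ (q_1, a, BXA#) ⊢ (q_1, ε, YBXA#) ⊢ (q_1, ε, BXA#)
All input consumed; stack is BXA#, not empty, and no further ε-move applies.

Reject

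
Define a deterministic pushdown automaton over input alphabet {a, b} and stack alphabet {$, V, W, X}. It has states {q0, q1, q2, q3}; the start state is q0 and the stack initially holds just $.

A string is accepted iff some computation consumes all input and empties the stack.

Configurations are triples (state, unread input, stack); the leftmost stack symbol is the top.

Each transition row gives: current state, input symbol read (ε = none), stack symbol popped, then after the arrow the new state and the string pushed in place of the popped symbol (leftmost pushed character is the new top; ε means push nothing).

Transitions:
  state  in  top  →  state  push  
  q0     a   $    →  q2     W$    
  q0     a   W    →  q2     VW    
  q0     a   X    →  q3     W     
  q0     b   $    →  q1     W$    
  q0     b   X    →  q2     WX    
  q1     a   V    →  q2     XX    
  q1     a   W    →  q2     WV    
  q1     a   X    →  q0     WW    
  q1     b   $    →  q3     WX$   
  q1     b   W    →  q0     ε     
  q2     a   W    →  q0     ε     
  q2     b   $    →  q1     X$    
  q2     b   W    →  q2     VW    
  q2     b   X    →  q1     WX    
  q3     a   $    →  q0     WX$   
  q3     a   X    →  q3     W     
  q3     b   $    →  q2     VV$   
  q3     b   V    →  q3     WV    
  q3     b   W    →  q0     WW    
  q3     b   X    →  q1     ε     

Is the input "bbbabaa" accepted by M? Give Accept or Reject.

(q0, bbbabaa, $) ⊢ (q1, bbabaa, W$) ⊢ (q0, babaa, $) ⊢ (q1, abaa, W$) ⊢ (q2, baa, WV$) ⊢ (q2, aa, VWV$)
No transition applies at (q2, aa, VWV$); input not fully consumed.

Reject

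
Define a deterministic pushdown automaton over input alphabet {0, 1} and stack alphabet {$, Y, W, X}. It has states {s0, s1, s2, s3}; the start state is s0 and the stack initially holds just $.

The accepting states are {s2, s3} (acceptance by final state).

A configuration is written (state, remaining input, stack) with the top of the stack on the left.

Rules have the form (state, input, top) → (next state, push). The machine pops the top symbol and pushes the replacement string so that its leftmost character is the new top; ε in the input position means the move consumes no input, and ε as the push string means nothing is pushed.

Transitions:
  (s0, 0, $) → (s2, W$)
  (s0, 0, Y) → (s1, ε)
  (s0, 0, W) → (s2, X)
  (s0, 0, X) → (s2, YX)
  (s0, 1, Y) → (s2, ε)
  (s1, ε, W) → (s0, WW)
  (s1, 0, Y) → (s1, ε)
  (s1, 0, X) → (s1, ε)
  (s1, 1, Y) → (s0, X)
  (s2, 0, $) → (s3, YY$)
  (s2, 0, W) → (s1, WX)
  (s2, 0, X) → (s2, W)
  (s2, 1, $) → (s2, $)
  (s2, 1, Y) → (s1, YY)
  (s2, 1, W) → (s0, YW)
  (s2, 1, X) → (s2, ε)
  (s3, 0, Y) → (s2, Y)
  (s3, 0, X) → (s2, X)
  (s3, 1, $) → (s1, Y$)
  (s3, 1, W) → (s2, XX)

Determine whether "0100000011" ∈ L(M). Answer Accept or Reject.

Accept

(s0, 0100000011, $)
  read 0, top $: go to s2, push W$ → (s2, 100000011, W$)
  read 1, top W: go to s0, push YW → (s0, 00000011, YW$)
  read 0, top Y: go to s1, push ε → (s1, 0000011, W$)
  ε-move, top W: go to s0, push WW → (s0, 0000011, WW$)
  read 0, top W: go to s2, push X → (s2, 000011, XW$)
  read 0, top X: go to s2, push W → (s2, 00011, WW$)
  read 0, top W: go to s1, push WX → (s1, 0011, WXW$)
  ε-move, top W: go to s0, push WW → (s0, 0011, WWXW$)
  read 0, top W: go to s2, push X → (s2, 011, XWXW$)
  read 0, top X: go to s2, push W → (s2, 11, WWXW$)
  read 1, top W: go to s0, push YW → (s0, 1, YWWXW$)
  read 1, top Y: go to s2, push ε → (s2, ε, WWXW$)
All input consumed; state s2 ∈ F.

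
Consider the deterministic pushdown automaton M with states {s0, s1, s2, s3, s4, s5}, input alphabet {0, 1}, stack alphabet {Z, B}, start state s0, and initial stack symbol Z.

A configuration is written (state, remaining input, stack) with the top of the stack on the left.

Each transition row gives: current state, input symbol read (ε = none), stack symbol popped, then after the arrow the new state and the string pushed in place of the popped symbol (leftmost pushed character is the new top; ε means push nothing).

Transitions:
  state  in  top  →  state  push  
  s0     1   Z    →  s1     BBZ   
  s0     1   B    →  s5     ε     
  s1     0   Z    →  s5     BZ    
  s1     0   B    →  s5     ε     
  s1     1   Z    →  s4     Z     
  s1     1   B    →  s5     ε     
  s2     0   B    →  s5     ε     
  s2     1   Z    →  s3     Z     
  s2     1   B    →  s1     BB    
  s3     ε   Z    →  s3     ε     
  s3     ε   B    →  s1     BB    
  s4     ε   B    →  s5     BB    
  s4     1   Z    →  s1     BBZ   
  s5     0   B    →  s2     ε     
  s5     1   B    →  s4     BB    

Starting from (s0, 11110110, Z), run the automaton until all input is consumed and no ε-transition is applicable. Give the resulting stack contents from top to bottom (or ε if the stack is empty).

BBBZ

(s0, 11110110, Z)
  read 1, top Z: go to s1, push BBZ → (s1, 1110110, BBZ)
  read 1, top B: go to s5, push ε → (s5, 110110, BZ)
  read 1, top B: go to s4, push BB → (s4, 10110, BBZ)
  ε-move, top B: go to s5, push BB → (s5, 10110, BBBZ)
  read 1, top B: go to s4, push BB → (s4, 0110, BBBBZ)
  ε-move, top B: go to s5, push BB → (s5, 0110, BBBBBZ)
  read 0, top B: go to s2, push ε → (s2, 110, BBBBZ)
  read 1, top B: go to s1, push BB → (s1, 10, BBBBBZ)
  read 1, top B: go to s5, push ε → (s5, 0, BBBBZ)
  read 0, top B: go to s2, push ε → (s2, ε, BBBZ)
All input consumed in state s2 with stack BBBZ.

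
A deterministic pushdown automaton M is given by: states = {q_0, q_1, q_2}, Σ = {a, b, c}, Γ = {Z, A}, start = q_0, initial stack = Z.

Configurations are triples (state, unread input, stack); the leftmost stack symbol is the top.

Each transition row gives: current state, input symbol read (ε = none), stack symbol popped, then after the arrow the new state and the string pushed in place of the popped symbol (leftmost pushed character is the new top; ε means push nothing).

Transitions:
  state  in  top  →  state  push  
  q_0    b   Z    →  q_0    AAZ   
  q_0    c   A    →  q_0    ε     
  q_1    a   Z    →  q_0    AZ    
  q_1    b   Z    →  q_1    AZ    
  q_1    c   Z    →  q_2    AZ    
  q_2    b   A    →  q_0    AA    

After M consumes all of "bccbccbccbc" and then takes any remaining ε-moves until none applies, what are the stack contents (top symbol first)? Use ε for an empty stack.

AZ

(q_0, bccbccbccbc, Z)
  read b, top Z: go to q_0, push AAZ → (q_0, ccbccbccbc, AAZ)
  read c, top A: go to q_0, push ε → (q_0, cbccbccbc, AZ)
  read c, top A: go to q_0, push ε → (q_0, bccbccbc, Z)
  read b, top Z: go to q_0, push AAZ → (q_0, ccbccbc, AAZ)
  read c, top A: go to q_0, push ε → (q_0, cbccbc, AZ)
  read c, top A: go to q_0, push ε → (q_0, bccbc, Z)
  read b, top Z: go to q_0, push AAZ → (q_0, ccbc, AAZ)
  read c, top A: go to q_0, push ε → (q_0, cbc, AZ)
  read c, top A: go to q_0, push ε → (q_0, bc, Z)
  read b, top Z: go to q_0, push AAZ → (q_0, c, AAZ)
  read c, top A: go to q_0, push ε → (q_0, ε, AZ)
All input consumed in state q_0 with stack AZ.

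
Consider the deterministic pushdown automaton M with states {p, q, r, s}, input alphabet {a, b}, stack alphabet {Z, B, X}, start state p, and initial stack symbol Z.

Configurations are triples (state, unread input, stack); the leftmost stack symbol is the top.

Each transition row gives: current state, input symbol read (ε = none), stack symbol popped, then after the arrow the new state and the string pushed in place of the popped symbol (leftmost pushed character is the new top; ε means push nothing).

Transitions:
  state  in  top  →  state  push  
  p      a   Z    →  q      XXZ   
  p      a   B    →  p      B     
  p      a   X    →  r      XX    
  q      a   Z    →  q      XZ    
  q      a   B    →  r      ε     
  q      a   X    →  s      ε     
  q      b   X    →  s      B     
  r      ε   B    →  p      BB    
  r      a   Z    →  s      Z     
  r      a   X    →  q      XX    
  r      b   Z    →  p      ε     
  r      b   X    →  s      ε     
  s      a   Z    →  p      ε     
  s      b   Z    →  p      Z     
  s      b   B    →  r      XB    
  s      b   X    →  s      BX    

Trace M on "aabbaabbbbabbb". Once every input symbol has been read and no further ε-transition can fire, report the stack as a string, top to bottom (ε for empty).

BXBXBXZ

(p, aabbaabbbbabbb, Z)
  read a, top Z: go to q, push XXZ → (q, abbaabbbbabbb, XXZ)
  read a, top X: go to s, push ε → (s, bbaabbbbabbb, XZ)
  read b, top X: go to s, push BX → (s, baabbbbabbb, BXZ)
  read b, top B: go to r, push XB → (r, aabbbbabbb, XBXZ)
  read a, top X: go to q, push XX → (q, abbbbabbb, XXBXZ)
  read a, top X: go to s, push ε → (s, bbbbabbb, XBXZ)
  read b, top X: go to s, push BX → (s, bbbabbb, BXBXZ)
  read b, top B: go to r, push XB → (r, bbabbb, XBXBXZ)
  read b, top X: go to s, push ε → (s, babbb, BXBXZ)
  read b, top B: go to r, push XB → (r, abbb, XBXBXZ)
  read a, top X: go to q, push XX → (q, bbb, XXBXBXZ)
  read b, top X: go to s, push B → (s, bb, BXBXBXZ)
  read b, top B: go to r, push XB → (r, b, XBXBXBXZ)
  read b, top X: go to s, push ε → (s, ε, BXBXBXZ)
All input consumed in state s with stack BXBXBXZ.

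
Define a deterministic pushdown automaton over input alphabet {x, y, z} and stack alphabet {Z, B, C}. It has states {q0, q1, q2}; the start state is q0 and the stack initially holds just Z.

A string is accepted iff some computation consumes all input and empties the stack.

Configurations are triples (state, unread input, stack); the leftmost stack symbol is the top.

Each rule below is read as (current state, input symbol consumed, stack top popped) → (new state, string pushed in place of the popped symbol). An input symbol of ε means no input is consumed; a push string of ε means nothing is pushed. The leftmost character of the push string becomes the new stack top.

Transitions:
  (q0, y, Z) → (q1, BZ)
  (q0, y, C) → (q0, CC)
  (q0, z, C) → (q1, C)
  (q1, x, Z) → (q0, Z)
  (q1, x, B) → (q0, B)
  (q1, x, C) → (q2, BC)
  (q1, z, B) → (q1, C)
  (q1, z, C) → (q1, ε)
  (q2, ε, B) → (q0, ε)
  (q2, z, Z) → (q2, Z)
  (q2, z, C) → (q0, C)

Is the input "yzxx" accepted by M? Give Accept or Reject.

(q0, yzxx, Z)
  read y, top Z: go to q1, push BZ → (q1, zxx, BZ)
  read z, top B: go to q1, push C → (q1, xx, CZ)
  read x, top C: go to q2, push BC → (q2, x, BCZ)
  ε-move, top B: go to q0, push ε → (q0, x, CZ)
No transition applies at (q0, x, CZ); input not fully consumed.

Reject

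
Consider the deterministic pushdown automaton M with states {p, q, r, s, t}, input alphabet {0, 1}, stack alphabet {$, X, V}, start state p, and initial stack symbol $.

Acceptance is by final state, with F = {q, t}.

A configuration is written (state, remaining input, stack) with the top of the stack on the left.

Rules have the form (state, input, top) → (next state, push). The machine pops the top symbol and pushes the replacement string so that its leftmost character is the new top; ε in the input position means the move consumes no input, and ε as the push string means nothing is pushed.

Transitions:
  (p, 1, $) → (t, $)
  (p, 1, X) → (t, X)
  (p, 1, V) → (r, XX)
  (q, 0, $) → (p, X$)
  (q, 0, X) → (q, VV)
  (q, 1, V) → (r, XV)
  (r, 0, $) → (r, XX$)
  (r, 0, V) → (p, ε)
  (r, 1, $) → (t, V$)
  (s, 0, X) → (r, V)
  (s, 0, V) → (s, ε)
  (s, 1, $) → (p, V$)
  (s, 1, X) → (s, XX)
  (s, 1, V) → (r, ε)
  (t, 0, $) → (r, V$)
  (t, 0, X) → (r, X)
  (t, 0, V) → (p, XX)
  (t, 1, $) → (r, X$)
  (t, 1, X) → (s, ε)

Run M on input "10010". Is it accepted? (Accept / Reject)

(p, 10010, $)
  read 1, top $: go to t, push $ → (t, 0010, $)
  read 0, top $: go to r, push V$ → (r, 010, V$)
  read 0, top V: go to p, push ε → (p, 10, $)
  read 1, top $: go to t, push $ → (t, 0, $)
  read 0, top $: go to r, push V$ → (r, ε, V$)
All input consumed; state r ∉ F and no further ε-move applies.

Reject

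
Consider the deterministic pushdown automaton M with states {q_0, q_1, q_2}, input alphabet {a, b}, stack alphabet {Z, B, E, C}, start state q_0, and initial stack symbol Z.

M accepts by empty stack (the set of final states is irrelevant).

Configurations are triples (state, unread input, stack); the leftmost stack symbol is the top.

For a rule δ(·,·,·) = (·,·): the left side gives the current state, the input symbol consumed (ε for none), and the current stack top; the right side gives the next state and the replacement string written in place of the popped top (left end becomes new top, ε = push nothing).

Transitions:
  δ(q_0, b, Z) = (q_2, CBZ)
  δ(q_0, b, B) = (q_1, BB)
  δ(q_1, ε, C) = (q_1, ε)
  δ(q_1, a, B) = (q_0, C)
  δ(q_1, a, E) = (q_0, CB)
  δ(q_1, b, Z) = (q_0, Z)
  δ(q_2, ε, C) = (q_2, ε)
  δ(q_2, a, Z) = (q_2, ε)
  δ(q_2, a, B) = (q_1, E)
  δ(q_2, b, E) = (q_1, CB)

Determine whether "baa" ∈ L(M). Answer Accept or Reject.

(q_0, baa, Z)
  read b, top Z: go to q_2, push CBZ → (q_2, aa, CBZ)
  ε-move, top C: go to q_2, push ε → (q_2, aa, BZ)
  read a, top B: go to q_1, push E → (q_1, a, EZ)
  read a, top E: go to q_0, push CB → (q_0, ε, CBZ)
All input consumed; stack is CBZ, not empty, and no further ε-move applies.

Reject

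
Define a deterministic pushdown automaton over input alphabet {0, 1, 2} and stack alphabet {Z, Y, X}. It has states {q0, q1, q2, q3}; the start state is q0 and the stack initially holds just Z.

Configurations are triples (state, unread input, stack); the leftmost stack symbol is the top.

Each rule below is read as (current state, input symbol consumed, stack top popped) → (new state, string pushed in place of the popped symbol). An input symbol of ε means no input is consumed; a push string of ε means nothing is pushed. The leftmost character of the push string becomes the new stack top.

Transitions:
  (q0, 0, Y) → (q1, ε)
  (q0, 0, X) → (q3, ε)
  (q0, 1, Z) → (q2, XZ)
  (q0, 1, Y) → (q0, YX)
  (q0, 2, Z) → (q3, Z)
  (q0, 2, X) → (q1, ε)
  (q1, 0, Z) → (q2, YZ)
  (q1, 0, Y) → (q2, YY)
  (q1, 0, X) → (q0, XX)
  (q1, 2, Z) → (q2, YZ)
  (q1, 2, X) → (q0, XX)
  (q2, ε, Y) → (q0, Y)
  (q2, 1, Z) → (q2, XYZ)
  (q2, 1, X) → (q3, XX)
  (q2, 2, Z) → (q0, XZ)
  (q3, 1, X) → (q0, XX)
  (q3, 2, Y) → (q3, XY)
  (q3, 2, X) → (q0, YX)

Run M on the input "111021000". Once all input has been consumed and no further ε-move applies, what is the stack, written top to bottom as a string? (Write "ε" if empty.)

XXXZ

(q0, 111021000, Z) ⊢ (q2, 11021000, XZ) ⊢ (q3, 1021000, XXZ) ⊢ (q0, 021000, XXXZ) ⊢ (q3, 21000, XXZ) ⊢ (q0, 1000, YXXZ) ⊢ (q0, 000, YXXXZ) ⊢ (q1, 00, XXXZ) ⊢ (q0, 0, XXXXZ) ⊢ (q3, ε, XXXZ)
All input consumed in state q3 with stack XXXZ.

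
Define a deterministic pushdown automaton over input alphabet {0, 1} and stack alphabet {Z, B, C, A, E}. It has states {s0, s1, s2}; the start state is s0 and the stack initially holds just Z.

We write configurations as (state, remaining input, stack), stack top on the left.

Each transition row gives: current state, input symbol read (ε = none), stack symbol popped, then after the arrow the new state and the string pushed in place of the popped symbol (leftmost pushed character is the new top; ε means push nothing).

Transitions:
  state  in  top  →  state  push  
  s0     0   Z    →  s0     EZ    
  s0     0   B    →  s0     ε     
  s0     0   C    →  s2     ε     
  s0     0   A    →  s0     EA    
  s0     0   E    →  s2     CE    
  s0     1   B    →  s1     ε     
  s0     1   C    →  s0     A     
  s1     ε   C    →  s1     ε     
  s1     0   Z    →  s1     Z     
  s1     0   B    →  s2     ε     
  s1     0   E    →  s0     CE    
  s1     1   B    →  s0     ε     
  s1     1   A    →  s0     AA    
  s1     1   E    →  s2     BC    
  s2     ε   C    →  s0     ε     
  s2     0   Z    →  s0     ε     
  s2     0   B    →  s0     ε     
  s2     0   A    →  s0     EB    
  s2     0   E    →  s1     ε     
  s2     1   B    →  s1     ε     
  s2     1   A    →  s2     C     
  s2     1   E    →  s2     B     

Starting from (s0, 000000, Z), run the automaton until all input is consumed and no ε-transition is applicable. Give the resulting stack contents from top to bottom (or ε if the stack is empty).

(s0, 000000, Z)
  read 0, top Z: go to s0, push EZ → (s0, 00000, EZ)
  read 0, top E: go to s2, push CE → (s2, 0000, CEZ)
  ε-move, top C: go to s0, push ε → (s0, 0000, EZ)
  read 0, top E: go to s2, push CE → (s2, 000, CEZ)
  ε-move, top C: go to s0, push ε → (s0, 000, EZ)
  read 0, top E: go to s2, push CE → (s2, 00, CEZ)
  ε-move, top C: go to s0, push ε → (s0, 00, EZ)
  read 0, top E: go to s2, push CE → (s2, 0, CEZ)
  ε-move, top C: go to s0, push ε → (s0, 0, EZ)
  read 0, top E: go to s2, push CE → (s2, ε, CEZ)
  ε-move, top C: go to s0, push ε → (s0, ε, EZ)
All input consumed in state s0 with stack EZ.

EZ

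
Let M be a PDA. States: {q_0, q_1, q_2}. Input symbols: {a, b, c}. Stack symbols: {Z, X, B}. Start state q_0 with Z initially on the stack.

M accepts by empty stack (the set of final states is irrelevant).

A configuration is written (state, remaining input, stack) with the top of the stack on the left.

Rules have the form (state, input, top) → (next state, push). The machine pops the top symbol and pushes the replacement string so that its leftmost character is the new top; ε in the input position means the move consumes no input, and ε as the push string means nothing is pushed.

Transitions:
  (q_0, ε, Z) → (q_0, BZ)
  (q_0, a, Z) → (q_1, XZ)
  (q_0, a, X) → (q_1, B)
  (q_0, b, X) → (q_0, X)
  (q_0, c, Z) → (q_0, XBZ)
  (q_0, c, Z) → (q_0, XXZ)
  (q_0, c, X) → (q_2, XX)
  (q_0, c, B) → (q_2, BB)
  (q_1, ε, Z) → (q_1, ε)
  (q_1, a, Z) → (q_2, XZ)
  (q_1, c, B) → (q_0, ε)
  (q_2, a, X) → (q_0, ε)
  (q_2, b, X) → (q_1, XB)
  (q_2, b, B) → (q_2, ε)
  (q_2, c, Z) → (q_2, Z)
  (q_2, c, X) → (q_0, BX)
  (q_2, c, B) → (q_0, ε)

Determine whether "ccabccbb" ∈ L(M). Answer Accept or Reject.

No computation consumes all input and empties the stack.

Reject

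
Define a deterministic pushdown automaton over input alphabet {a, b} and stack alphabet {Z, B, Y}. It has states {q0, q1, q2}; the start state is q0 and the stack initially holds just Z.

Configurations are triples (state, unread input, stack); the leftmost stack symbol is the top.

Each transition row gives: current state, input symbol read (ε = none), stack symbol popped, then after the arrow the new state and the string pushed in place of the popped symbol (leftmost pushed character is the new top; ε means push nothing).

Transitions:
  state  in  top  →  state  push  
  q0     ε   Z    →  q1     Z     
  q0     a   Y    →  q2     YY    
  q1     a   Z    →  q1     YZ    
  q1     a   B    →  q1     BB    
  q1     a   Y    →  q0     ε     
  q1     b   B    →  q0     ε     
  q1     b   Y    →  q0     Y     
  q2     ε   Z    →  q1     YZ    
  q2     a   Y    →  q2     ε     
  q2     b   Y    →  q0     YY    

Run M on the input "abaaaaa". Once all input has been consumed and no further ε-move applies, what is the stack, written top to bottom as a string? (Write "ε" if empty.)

YZ

(q0, abaaaaa, Z)
  ε-move, top Z: go to q1, push Z → (q1, abaaaaa, Z)
  read a, top Z: go to q1, push YZ → (q1, baaaaa, YZ)
  read b, top Y: go to q0, push Y → (q0, aaaaa, YZ)
  read a, top Y: go to q2, push YY → (q2, aaaa, YYZ)
  read a, top Y: go to q2, push ε → (q2, aaa, YZ)
  read a, top Y: go to q2, push ε → (q2, aa, Z)
  ε-move, top Z: go to q1, push YZ → (q1, aa, YZ)
  read a, top Y: go to q0, push ε → (q0, a, Z)
  ε-move, top Z: go to q1, push Z → (q1, a, Z)
  read a, top Z: go to q1, push YZ → (q1, ε, YZ)
All input consumed in state q1 with stack YZ.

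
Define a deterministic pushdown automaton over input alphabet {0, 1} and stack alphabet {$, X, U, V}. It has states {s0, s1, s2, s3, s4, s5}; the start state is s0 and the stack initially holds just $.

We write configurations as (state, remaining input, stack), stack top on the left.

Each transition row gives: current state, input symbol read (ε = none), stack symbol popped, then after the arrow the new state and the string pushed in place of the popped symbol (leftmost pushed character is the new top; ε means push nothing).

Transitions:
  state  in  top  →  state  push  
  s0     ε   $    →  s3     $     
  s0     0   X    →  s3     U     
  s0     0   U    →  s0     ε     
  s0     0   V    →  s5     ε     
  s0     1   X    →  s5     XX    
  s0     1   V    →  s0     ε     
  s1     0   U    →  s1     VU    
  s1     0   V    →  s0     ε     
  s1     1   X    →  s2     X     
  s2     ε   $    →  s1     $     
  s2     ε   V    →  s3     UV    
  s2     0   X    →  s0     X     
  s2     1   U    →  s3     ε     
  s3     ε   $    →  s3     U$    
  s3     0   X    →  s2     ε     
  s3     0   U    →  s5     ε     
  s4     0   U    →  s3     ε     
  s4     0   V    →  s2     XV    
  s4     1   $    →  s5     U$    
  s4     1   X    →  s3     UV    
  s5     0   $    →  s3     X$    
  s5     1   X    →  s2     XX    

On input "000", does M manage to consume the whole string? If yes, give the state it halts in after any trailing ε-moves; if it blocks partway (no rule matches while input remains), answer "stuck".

s1

(s0, 000, $)
  ε-move, top $: go to s3, push $ → (s3, 000, $)
  ε-move, top $: go to s3, push U$ → (s3, 000, U$)
  read 0, top U: go to s5, push ε → (s5, 00, $)
  read 0, top $: go to s3, push X$ → (s3, 0, X$)
  read 0, top X: go to s2, push ε → (s2, ε, $)
  ε-move, top $: go to s1, push $ → (s1, ε, $)
All input consumed; M is in state s1.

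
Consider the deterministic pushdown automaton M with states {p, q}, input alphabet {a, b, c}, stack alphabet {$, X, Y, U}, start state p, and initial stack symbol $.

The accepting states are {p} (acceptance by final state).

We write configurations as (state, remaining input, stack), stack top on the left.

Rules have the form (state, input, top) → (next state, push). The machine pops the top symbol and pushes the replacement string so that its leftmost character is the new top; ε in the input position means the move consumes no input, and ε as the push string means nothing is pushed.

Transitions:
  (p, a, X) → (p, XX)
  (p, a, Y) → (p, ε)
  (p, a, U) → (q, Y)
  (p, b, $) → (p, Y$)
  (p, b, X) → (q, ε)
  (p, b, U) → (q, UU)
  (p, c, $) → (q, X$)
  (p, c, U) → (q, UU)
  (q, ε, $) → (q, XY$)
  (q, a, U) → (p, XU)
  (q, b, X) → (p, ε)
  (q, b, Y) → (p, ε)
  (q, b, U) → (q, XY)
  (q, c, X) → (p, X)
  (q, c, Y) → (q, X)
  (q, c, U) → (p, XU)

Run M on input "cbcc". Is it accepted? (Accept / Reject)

(p, cbcc, $)
  read c, top $: go to q, push X$ → (q, bcc, X$)
  read b, top X: go to p, push ε → (p, cc, $)
  read c, top $: go to q, push X$ → (q, c, X$)
  read c, top X: go to p, push X → (p, ε, X$)
All input consumed; state p ∈ F.

Accept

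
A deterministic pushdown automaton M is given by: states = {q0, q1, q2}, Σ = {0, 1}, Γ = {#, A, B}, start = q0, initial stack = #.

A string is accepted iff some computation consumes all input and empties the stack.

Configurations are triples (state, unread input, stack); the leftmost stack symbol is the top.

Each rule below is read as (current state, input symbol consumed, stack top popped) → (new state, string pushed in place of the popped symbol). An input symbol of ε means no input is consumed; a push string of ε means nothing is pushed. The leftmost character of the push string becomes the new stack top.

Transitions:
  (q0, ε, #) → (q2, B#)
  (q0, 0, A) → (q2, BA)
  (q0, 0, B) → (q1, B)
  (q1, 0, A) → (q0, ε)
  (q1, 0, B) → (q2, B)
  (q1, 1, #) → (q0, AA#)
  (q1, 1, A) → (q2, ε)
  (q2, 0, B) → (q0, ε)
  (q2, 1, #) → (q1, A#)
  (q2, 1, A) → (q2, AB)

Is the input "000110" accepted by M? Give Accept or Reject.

Reject

(q0, 000110, #)
  ε-move, top #: go to q2, push B# → (q2, 000110, B#)
  read 0, top B: go to q0, push ε → (q0, 00110, #)
  ε-move, top #: go to q2, push B# → (q2, 00110, B#)
  read 0, top B: go to q0, push ε → (q0, 0110, #)
  ε-move, top #: go to q2, push B# → (q2, 0110, B#)
  read 0, top B: go to q0, push ε → (q0, 110, #)
  ε-move, top #: go to q2, push B# → (q2, 110, B#)
No transition applies at (q2, 110, B#); input not fully consumed.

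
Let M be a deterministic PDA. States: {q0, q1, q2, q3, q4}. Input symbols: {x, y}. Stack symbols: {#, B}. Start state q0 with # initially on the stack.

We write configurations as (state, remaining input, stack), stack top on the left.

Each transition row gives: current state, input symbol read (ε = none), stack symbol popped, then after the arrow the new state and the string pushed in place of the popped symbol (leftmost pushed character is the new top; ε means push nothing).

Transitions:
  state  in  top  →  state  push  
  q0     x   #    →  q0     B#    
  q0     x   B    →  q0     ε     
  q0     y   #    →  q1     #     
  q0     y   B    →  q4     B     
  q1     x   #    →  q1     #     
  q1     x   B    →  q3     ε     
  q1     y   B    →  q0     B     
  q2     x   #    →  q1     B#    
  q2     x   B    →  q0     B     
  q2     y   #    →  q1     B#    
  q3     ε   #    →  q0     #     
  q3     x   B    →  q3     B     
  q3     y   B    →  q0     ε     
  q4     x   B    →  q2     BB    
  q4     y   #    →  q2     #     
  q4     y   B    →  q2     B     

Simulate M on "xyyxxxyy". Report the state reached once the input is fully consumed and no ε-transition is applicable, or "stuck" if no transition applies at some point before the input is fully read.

q2

(q0, xyyxxxyy, #) ⊢ (q0, yyxxxyy, B#) ⊢ (q4, yxxxyy, B#) ⊢ (q2, xxxyy, B#) ⊢ (q0, xxyy, B#) ⊢ (q0, xyy, #) ⊢ (q0, yy, B#) ⊢ (q4, y, B#) ⊢ (q2, ε, B#)
All input consumed; M is in state q2.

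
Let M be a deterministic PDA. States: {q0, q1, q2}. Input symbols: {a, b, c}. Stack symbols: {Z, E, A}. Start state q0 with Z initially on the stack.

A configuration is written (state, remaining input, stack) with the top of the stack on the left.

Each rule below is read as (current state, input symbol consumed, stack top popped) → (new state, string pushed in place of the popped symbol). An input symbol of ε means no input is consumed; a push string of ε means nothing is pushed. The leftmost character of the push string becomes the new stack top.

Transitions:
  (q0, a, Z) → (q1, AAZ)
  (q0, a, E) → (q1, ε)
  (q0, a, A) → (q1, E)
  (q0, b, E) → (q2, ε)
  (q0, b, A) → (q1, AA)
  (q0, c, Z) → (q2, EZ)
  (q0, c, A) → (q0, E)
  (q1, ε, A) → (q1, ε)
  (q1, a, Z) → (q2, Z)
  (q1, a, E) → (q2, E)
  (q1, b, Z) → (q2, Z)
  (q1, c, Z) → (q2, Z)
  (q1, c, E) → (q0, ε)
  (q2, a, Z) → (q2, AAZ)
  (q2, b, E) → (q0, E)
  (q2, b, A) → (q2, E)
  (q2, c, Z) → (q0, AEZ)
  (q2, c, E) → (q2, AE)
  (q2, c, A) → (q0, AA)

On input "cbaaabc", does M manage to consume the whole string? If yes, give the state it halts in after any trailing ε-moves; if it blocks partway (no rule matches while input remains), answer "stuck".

q2

(q0, cbaaabc, Z) ⊢ (q2, baaabc, EZ) ⊢ (q0, aaabc, EZ) ⊢ (q1, aabc, Z) ⊢ (q2, abc, Z) ⊢ (q2, bc, AAZ) ⊢ (q2, c, EAZ) ⊢ (q2, ε, AEAZ)
All input consumed; M is in state q2.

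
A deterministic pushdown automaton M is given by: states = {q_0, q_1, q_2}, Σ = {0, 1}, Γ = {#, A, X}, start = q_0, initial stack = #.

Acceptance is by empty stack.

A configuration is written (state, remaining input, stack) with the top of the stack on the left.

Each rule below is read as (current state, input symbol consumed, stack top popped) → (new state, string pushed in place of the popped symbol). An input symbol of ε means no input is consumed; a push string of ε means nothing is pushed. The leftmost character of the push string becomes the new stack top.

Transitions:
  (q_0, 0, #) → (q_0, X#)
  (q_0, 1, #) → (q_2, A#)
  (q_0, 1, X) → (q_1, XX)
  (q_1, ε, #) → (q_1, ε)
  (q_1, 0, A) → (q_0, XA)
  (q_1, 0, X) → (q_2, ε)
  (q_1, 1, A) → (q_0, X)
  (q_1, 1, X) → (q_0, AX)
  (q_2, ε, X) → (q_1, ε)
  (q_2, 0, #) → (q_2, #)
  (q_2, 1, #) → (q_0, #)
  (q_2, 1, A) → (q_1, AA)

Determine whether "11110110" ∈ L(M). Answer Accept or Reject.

(q_0, 11110110, #)
  read 1, top #: go to q_2, push A# → (q_2, 1110110, A#)
  read 1, top A: go to q_1, push AA → (q_1, 110110, AA#)
  read 1, top A: go to q_0, push X → (q_0, 10110, XA#)
  read 1, top X: go to q_1, push XX → (q_1, 0110, XXA#)
  read 0, top X: go to q_2, push ε → (q_2, 110, XA#)
  ε-move, top X: go to q_1, push ε → (q_1, 110, A#)
  read 1, top A: go to q_0, push X → (q_0, 10, X#)
  read 1, top X: go to q_1, push XX → (q_1, 0, XX#)
  read 0, top X: go to q_2, push ε → (q_2, ε, X#)
  ε-move, top X: go to q_1, push ε → (q_1, ε, #)
  ε-move, top #: go to q_1, push ε → (q_1, ε, ε)
All input consumed and the stack is empty.

Accept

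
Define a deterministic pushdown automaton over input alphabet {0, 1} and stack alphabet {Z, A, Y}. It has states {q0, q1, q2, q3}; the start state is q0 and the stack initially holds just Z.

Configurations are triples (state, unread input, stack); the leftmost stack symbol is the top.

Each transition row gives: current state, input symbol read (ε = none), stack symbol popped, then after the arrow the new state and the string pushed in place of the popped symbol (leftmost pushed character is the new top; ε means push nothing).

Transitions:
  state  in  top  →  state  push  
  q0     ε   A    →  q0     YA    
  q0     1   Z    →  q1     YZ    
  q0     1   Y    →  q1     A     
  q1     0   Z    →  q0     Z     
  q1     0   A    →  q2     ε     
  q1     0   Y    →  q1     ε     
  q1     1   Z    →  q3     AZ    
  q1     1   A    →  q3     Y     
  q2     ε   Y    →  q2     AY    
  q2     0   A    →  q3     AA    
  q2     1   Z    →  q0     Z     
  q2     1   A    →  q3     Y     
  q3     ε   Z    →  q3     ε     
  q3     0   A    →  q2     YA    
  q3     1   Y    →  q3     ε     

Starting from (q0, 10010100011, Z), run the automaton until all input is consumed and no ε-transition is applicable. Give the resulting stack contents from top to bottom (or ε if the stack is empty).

YAAYAZ

(q0, 10010100011, Z) ⊢ (q1, 0010100011, YZ) ⊢ (q1, 010100011, Z) ⊢ (q0, 10100011, Z) ⊢ (q1, 0100011, YZ) ⊢ (q1, 100011, Z) ⊢ (q3, 00011, AZ) ⊢ (q2, 0011, YAZ) ⊢ (q2, 0011, AYAZ) ⊢ (q3, 011, AAYAZ) ⊢ (q2, 11, YAAYAZ) ⊢ (q2, 11, AYAAYAZ) ⊢ (q3, 1, YYAAYAZ) ⊢ (q3, ε, YAAYAZ)
All input consumed in state q3 with stack YAAYAZ.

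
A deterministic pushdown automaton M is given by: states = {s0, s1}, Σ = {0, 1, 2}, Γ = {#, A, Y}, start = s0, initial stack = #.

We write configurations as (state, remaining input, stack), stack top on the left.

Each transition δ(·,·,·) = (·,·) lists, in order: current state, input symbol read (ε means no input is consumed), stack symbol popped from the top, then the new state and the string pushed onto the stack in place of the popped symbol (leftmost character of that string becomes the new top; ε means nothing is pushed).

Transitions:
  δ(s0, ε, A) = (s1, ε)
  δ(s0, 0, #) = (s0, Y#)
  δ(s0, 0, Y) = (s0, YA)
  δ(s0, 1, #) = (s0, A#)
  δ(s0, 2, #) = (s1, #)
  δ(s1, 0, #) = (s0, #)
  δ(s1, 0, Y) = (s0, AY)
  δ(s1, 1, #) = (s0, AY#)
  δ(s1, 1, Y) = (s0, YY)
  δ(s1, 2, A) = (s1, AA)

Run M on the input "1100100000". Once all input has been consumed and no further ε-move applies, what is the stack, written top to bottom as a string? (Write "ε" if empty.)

(s0, 1100100000, #)
  read 1, top #: go to s0, push A# → (s0, 100100000, A#)
  ε-move, top A: go to s1, push ε → (s1, 100100000, #)
  read 1, top #: go to s0, push AY# → (s0, 00100000, AY#)
  ε-move, top A: go to s1, push ε → (s1, 00100000, Y#)
  read 0, top Y: go to s0, push AY → (s0, 0100000, AY#)
  ε-move, top A: go to s1, push ε → (s1, 0100000, Y#)
  read 0, top Y: go to s0, push AY → (s0, 100000, AY#)
  ε-move, top A: go to s1, push ε → (s1, 100000, Y#)
  read 1, top Y: go to s0, push YY → (s0, 00000, YY#)
  read 0, top Y: go to s0, push YA → (s0, 0000, YAY#)
  read 0, top Y: go to s0, push YA → (s0, 000, YAAY#)
  read 0, top Y: go to s0, push YA → (s0, 00, YAAAY#)
  read 0, top Y: go to s0, push YA → (s0, 0, YAAAAY#)
  read 0, top Y: go to s0, push YA → (s0, ε, YAAAAAY#)
All input consumed in state s0 with stack YAAAAAY#.

YAAAAAY#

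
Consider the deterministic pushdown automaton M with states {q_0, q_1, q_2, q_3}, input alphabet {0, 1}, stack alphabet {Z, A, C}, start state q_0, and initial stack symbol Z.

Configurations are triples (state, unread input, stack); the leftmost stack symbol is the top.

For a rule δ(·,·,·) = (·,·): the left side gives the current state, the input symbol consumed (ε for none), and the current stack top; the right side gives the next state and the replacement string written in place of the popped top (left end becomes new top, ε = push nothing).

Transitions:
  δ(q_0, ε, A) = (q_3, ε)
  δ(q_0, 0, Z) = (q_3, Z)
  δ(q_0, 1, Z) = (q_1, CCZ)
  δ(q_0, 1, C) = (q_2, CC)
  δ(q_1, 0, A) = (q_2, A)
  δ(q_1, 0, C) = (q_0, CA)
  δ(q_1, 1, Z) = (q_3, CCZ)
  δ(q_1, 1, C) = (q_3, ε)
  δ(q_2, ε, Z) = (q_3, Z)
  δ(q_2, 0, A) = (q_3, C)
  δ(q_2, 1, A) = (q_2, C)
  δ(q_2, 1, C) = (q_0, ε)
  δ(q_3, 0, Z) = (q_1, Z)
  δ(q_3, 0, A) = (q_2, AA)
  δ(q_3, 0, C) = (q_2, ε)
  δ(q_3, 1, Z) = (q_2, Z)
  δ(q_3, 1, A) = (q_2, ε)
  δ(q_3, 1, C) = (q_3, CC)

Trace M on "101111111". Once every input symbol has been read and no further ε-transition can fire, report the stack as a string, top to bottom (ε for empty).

CCACZ

(q_0, 101111111, Z) ⊢ (q_1, 01111111, CCZ) ⊢ (q_0, 1111111, CACZ) ⊢ (q_2, 111111, CCACZ) ⊢ (q_0, 11111, CACZ) ⊢ (q_2, 1111, CCACZ) ⊢ (q_0, 111, CACZ) ⊢ (q_2, 11, CCACZ) ⊢ (q_0, 1, CACZ) ⊢ (q_2, ε, CCACZ)
All input consumed in state q_2 with stack CCACZ.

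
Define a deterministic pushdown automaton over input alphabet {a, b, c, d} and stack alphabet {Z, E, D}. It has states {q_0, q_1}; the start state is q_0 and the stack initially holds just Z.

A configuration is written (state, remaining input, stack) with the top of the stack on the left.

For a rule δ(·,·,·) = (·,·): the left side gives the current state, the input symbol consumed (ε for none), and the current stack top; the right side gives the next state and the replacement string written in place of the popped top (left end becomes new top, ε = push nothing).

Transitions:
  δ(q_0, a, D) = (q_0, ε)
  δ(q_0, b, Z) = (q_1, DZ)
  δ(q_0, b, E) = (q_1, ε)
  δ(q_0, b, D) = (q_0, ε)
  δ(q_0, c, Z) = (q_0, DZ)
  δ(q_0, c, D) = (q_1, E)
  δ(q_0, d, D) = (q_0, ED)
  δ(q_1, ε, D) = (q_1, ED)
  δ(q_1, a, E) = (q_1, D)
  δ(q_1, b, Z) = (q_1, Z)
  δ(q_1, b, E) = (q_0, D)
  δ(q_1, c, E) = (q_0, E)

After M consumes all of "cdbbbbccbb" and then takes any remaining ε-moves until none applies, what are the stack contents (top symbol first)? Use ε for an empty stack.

(q_0, cdbbbbccbb, Z)
  read c, top Z: go to q_0, push DZ → (q_0, dbbbbccbb, DZ)
  read d, top D: go to q_0, push ED → (q_0, bbbbccbb, EDZ)
  read b, top E: go to q_1, push ε → (q_1, bbbccbb, DZ)
  ε-move, top D: go to q_1, push ED → (q_1, bbbccbb, EDZ)
  read b, top E: go to q_0, push D → (q_0, bbccbb, DDZ)
  read b, top D: go to q_0, push ε → (q_0, bccbb, DZ)
  read b, top D: go to q_0, push ε → (q_0, ccbb, Z)
  read c, top Z: go to q_0, push DZ → (q_0, cbb, DZ)
  read c, top D: go to q_1, push E → (q_1, bb, EZ)
  read b, top E: go to q_0, push D → (q_0, b, DZ)
  read b, top D: go to q_0, push ε → (q_0, ε, Z)
All input consumed in state q_0 with stack Z.

Z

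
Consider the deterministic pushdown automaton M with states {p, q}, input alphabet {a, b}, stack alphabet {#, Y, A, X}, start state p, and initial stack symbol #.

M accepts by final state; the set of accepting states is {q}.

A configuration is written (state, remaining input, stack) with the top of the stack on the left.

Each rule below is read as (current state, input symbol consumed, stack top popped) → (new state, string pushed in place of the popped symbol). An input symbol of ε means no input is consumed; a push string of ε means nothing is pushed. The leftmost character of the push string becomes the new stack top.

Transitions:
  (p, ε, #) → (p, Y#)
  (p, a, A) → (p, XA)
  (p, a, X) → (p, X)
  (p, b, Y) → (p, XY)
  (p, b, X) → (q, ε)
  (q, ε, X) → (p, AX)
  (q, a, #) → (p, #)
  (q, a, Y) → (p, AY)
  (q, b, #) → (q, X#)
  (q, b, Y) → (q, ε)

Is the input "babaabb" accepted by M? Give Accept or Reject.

Reject

(p, babaabb, #) ⊢ (p, babaabb, Y#) ⊢ (p, abaabb, XY#) ⊢ (p, baabb, XY#) ⊢ (q, aabb, Y#) ⊢ (p, abb, AY#) ⊢ (p, bb, XAY#) ⊢ (q, b, AY#)
No transition applies at (q, b, AY#); input not fully consumed.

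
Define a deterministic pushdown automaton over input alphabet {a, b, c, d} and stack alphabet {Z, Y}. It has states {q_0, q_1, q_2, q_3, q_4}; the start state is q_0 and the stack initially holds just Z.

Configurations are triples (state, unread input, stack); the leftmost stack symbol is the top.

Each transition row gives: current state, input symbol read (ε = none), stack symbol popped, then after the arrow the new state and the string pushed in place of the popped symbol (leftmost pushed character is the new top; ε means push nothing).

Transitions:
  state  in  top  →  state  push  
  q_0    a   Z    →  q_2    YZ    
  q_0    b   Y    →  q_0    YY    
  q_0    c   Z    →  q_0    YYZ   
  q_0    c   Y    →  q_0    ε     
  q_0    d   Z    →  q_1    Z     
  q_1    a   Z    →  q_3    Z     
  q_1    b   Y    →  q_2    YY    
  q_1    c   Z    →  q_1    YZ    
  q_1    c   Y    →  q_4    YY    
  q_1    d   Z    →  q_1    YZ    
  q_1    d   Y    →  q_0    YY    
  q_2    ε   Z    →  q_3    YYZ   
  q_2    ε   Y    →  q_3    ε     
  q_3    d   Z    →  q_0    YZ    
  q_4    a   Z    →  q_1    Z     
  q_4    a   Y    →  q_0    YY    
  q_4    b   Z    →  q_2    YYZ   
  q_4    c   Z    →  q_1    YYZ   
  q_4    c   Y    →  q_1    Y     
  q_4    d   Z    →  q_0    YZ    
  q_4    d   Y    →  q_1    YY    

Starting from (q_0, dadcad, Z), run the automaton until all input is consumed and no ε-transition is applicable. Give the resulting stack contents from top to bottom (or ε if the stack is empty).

(q_0, dadcad, Z) ⊢ (q_1, adcad, Z) ⊢ (q_3, dcad, Z) ⊢ (q_0, cad, YZ) ⊢ (q_0, ad, Z) ⊢ (q_2, d, YZ) ⊢ (q_3, d, Z) ⊢ (q_0, ε, YZ)
All input consumed in state q_0 with stack YZ.

YZ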